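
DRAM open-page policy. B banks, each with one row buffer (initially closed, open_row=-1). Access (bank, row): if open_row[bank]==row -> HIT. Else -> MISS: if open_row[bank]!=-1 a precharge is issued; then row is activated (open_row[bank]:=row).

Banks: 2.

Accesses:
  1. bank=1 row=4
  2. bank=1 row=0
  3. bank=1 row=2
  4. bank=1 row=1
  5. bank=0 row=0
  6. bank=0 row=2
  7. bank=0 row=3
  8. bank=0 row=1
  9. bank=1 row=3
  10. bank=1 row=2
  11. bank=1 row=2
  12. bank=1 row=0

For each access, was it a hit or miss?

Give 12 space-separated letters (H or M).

Answer: M M M M M M M M M M H M

Derivation:
Acc 1: bank1 row4 -> MISS (open row4); precharges=0
Acc 2: bank1 row0 -> MISS (open row0); precharges=1
Acc 3: bank1 row2 -> MISS (open row2); precharges=2
Acc 4: bank1 row1 -> MISS (open row1); precharges=3
Acc 5: bank0 row0 -> MISS (open row0); precharges=3
Acc 6: bank0 row2 -> MISS (open row2); precharges=4
Acc 7: bank0 row3 -> MISS (open row3); precharges=5
Acc 8: bank0 row1 -> MISS (open row1); precharges=6
Acc 9: bank1 row3 -> MISS (open row3); precharges=7
Acc 10: bank1 row2 -> MISS (open row2); precharges=8
Acc 11: bank1 row2 -> HIT
Acc 12: bank1 row0 -> MISS (open row0); precharges=9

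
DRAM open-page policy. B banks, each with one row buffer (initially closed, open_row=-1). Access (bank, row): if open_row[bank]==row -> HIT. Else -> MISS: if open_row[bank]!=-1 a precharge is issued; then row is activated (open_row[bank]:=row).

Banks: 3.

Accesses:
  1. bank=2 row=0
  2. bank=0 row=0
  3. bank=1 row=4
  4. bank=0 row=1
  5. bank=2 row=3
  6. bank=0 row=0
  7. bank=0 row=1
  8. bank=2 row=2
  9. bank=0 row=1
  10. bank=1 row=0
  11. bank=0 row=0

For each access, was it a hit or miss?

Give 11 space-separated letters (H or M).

Answer: M M M M M M M M H M M

Derivation:
Acc 1: bank2 row0 -> MISS (open row0); precharges=0
Acc 2: bank0 row0 -> MISS (open row0); precharges=0
Acc 3: bank1 row4 -> MISS (open row4); precharges=0
Acc 4: bank0 row1 -> MISS (open row1); precharges=1
Acc 5: bank2 row3 -> MISS (open row3); precharges=2
Acc 6: bank0 row0 -> MISS (open row0); precharges=3
Acc 7: bank0 row1 -> MISS (open row1); precharges=4
Acc 8: bank2 row2 -> MISS (open row2); precharges=5
Acc 9: bank0 row1 -> HIT
Acc 10: bank1 row0 -> MISS (open row0); precharges=6
Acc 11: bank0 row0 -> MISS (open row0); precharges=7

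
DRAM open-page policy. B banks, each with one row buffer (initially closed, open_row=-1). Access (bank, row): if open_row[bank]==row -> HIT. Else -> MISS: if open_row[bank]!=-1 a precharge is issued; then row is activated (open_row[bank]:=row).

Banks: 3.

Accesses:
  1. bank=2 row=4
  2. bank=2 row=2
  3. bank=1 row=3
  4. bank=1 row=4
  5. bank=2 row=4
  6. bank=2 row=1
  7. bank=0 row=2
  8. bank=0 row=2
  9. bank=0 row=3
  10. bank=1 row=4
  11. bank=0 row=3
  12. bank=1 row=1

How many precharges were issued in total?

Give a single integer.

Acc 1: bank2 row4 -> MISS (open row4); precharges=0
Acc 2: bank2 row2 -> MISS (open row2); precharges=1
Acc 3: bank1 row3 -> MISS (open row3); precharges=1
Acc 4: bank1 row4 -> MISS (open row4); precharges=2
Acc 5: bank2 row4 -> MISS (open row4); precharges=3
Acc 6: bank2 row1 -> MISS (open row1); precharges=4
Acc 7: bank0 row2 -> MISS (open row2); precharges=4
Acc 8: bank0 row2 -> HIT
Acc 9: bank0 row3 -> MISS (open row3); precharges=5
Acc 10: bank1 row4 -> HIT
Acc 11: bank0 row3 -> HIT
Acc 12: bank1 row1 -> MISS (open row1); precharges=6

Answer: 6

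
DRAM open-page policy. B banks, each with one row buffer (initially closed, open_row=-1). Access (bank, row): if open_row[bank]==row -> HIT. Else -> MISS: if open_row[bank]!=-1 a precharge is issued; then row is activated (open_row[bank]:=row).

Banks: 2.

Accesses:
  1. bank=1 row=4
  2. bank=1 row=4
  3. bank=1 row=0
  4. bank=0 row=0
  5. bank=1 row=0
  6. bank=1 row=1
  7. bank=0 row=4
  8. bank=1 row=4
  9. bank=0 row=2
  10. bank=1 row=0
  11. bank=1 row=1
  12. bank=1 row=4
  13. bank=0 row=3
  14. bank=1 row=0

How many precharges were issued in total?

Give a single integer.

Answer: 10

Derivation:
Acc 1: bank1 row4 -> MISS (open row4); precharges=0
Acc 2: bank1 row4 -> HIT
Acc 3: bank1 row0 -> MISS (open row0); precharges=1
Acc 4: bank0 row0 -> MISS (open row0); precharges=1
Acc 5: bank1 row0 -> HIT
Acc 6: bank1 row1 -> MISS (open row1); precharges=2
Acc 7: bank0 row4 -> MISS (open row4); precharges=3
Acc 8: bank1 row4 -> MISS (open row4); precharges=4
Acc 9: bank0 row2 -> MISS (open row2); precharges=5
Acc 10: bank1 row0 -> MISS (open row0); precharges=6
Acc 11: bank1 row1 -> MISS (open row1); precharges=7
Acc 12: bank1 row4 -> MISS (open row4); precharges=8
Acc 13: bank0 row3 -> MISS (open row3); precharges=9
Acc 14: bank1 row0 -> MISS (open row0); precharges=10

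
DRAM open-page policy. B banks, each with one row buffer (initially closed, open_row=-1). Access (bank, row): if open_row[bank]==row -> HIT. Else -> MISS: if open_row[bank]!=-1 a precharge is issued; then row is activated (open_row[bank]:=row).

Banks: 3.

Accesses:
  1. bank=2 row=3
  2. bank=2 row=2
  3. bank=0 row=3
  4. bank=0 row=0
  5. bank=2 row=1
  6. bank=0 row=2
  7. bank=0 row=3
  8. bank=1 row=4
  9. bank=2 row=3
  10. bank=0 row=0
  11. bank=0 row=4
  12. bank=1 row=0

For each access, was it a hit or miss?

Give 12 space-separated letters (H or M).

Answer: M M M M M M M M M M M M

Derivation:
Acc 1: bank2 row3 -> MISS (open row3); precharges=0
Acc 2: bank2 row2 -> MISS (open row2); precharges=1
Acc 3: bank0 row3 -> MISS (open row3); precharges=1
Acc 4: bank0 row0 -> MISS (open row0); precharges=2
Acc 5: bank2 row1 -> MISS (open row1); precharges=3
Acc 6: bank0 row2 -> MISS (open row2); precharges=4
Acc 7: bank0 row3 -> MISS (open row3); precharges=5
Acc 8: bank1 row4 -> MISS (open row4); precharges=5
Acc 9: bank2 row3 -> MISS (open row3); precharges=6
Acc 10: bank0 row0 -> MISS (open row0); precharges=7
Acc 11: bank0 row4 -> MISS (open row4); precharges=8
Acc 12: bank1 row0 -> MISS (open row0); precharges=9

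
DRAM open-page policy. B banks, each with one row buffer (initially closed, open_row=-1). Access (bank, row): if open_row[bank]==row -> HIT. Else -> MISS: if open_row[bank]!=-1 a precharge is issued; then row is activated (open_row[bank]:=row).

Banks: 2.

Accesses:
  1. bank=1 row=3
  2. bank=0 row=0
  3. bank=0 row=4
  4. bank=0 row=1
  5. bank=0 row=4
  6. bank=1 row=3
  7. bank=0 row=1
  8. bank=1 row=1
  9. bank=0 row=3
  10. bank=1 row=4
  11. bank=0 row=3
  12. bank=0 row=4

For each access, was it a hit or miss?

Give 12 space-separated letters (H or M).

Acc 1: bank1 row3 -> MISS (open row3); precharges=0
Acc 2: bank0 row0 -> MISS (open row0); precharges=0
Acc 3: bank0 row4 -> MISS (open row4); precharges=1
Acc 4: bank0 row1 -> MISS (open row1); precharges=2
Acc 5: bank0 row4 -> MISS (open row4); precharges=3
Acc 6: bank1 row3 -> HIT
Acc 7: bank0 row1 -> MISS (open row1); precharges=4
Acc 8: bank1 row1 -> MISS (open row1); precharges=5
Acc 9: bank0 row3 -> MISS (open row3); precharges=6
Acc 10: bank1 row4 -> MISS (open row4); precharges=7
Acc 11: bank0 row3 -> HIT
Acc 12: bank0 row4 -> MISS (open row4); precharges=8

Answer: M M M M M H M M M M H M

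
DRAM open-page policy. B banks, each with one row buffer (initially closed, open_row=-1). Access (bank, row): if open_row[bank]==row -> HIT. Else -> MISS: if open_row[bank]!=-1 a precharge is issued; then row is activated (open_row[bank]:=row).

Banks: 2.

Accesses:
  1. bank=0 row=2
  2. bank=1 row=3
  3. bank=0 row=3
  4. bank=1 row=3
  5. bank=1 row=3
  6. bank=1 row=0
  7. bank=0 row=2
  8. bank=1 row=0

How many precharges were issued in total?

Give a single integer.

Acc 1: bank0 row2 -> MISS (open row2); precharges=0
Acc 2: bank1 row3 -> MISS (open row3); precharges=0
Acc 3: bank0 row3 -> MISS (open row3); precharges=1
Acc 4: bank1 row3 -> HIT
Acc 5: bank1 row3 -> HIT
Acc 6: bank1 row0 -> MISS (open row0); precharges=2
Acc 7: bank0 row2 -> MISS (open row2); precharges=3
Acc 8: bank1 row0 -> HIT

Answer: 3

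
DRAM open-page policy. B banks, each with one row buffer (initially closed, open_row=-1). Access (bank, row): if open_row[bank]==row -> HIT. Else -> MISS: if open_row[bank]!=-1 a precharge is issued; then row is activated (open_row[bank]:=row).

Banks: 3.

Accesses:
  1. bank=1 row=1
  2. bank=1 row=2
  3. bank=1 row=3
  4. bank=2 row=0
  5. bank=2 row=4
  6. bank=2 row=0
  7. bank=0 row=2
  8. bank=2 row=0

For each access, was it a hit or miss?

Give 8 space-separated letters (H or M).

Answer: M M M M M M M H

Derivation:
Acc 1: bank1 row1 -> MISS (open row1); precharges=0
Acc 2: bank1 row2 -> MISS (open row2); precharges=1
Acc 3: bank1 row3 -> MISS (open row3); precharges=2
Acc 4: bank2 row0 -> MISS (open row0); precharges=2
Acc 5: bank2 row4 -> MISS (open row4); precharges=3
Acc 6: bank2 row0 -> MISS (open row0); precharges=4
Acc 7: bank0 row2 -> MISS (open row2); precharges=4
Acc 8: bank2 row0 -> HIT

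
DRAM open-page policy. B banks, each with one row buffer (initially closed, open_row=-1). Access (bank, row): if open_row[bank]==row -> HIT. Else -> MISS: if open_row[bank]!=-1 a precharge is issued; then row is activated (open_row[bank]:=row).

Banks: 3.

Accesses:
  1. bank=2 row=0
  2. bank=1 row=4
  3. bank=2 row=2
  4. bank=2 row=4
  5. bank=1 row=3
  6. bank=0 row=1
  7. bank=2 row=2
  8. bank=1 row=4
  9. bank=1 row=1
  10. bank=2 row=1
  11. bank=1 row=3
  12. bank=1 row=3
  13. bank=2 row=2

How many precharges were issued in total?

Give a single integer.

Acc 1: bank2 row0 -> MISS (open row0); precharges=0
Acc 2: bank1 row4 -> MISS (open row4); precharges=0
Acc 3: bank2 row2 -> MISS (open row2); precharges=1
Acc 4: bank2 row4 -> MISS (open row4); precharges=2
Acc 5: bank1 row3 -> MISS (open row3); precharges=3
Acc 6: bank0 row1 -> MISS (open row1); precharges=3
Acc 7: bank2 row2 -> MISS (open row2); precharges=4
Acc 8: bank1 row4 -> MISS (open row4); precharges=5
Acc 9: bank1 row1 -> MISS (open row1); precharges=6
Acc 10: bank2 row1 -> MISS (open row1); precharges=7
Acc 11: bank1 row3 -> MISS (open row3); precharges=8
Acc 12: bank1 row3 -> HIT
Acc 13: bank2 row2 -> MISS (open row2); precharges=9

Answer: 9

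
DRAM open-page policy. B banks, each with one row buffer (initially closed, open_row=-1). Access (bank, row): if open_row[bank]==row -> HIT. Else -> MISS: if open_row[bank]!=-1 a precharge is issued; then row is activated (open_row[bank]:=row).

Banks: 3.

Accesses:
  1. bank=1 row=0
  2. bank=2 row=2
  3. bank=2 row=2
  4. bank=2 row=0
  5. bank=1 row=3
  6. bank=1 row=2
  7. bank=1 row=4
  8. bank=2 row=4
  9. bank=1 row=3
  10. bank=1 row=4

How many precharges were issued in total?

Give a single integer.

Answer: 7

Derivation:
Acc 1: bank1 row0 -> MISS (open row0); precharges=0
Acc 2: bank2 row2 -> MISS (open row2); precharges=0
Acc 3: bank2 row2 -> HIT
Acc 4: bank2 row0 -> MISS (open row0); precharges=1
Acc 5: bank1 row3 -> MISS (open row3); precharges=2
Acc 6: bank1 row2 -> MISS (open row2); precharges=3
Acc 7: bank1 row4 -> MISS (open row4); precharges=4
Acc 8: bank2 row4 -> MISS (open row4); precharges=5
Acc 9: bank1 row3 -> MISS (open row3); precharges=6
Acc 10: bank1 row4 -> MISS (open row4); precharges=7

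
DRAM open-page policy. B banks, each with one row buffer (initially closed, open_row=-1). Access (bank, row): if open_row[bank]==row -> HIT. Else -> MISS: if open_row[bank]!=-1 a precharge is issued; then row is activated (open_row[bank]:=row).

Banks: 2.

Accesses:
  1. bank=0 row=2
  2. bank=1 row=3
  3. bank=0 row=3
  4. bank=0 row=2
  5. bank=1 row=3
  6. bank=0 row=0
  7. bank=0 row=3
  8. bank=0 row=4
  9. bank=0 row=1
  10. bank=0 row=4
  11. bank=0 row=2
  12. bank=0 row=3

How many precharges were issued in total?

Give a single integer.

Answer: 9

Derivation:
Acc 1: bank0 row2 -> MISS (open row2); precharges=0
Acc 2: bank1 row3 -> MISS (open row3); precharges=0
Acc 3: bank0 row3 -> MISS (open row3); precharges=1
Acc 4: bank0 row2 -> MISS (open row2); precharges=2
Acc 5: bank1 row3 -> HIT
Acc 6: bank0 row0 -> MISS (open row0); precharges=3
Acc 7: bank0 row3 -> MISS (open row3); precharges=4
Acc 8: bank0 row4 -> MISS (open row4); precharges=5
Acc 9: bank0 row1 -> MISS (open row1); precharges=6
Acc 10: bank0 row4 -> MISS (open row4); precharges=7
Acc 11: bank0 row2 -> MISS (open row2); precharges=8
Acc 12: bank0 row3 -> MISS (open row3); precharges=9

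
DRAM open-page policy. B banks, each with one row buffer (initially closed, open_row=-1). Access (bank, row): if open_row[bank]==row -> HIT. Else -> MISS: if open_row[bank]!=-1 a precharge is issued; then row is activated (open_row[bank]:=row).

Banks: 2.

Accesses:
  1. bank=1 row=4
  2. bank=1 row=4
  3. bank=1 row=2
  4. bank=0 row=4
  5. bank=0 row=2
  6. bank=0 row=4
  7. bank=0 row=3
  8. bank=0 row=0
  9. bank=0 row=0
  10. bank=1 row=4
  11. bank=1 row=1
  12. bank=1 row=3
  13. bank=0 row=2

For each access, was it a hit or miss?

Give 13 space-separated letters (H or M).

Answer: M H M M M M M M H M M M M

Derivation:
Acc 1: bank1 row4 -> MISS (open row4); precharges=0
Acc 2: bank1 row4 -> HIT
Acc 3: bank1 row2 -> MISS (open row2); precharges=1
Acc 4: bank0 row4 -> MISS (open row4); precharges=1
Acc 5: bank0 row2 -> MISS (open row2); precharges=2
Acc 6: bank0 row4 -> MISS (open row4); precharges=3
Acc 7: bank0 row3 -> MISS (open row3); precharges=4
Acc 8: bank0 row0 -> MISS (open row0); precharges=5
Acc 9: bank0 row0 -> HIT
Acc 10: bank1 row4 -> MISS (open row4); precharges=6
Acc 11: bank1 row1 -> MISS (open row1); precharges=7
Acc 12: bank1 row3 -> MISS (open row3); precharges=8
Acc 13: bank0 row2 -> MISS (open row2); precharges=9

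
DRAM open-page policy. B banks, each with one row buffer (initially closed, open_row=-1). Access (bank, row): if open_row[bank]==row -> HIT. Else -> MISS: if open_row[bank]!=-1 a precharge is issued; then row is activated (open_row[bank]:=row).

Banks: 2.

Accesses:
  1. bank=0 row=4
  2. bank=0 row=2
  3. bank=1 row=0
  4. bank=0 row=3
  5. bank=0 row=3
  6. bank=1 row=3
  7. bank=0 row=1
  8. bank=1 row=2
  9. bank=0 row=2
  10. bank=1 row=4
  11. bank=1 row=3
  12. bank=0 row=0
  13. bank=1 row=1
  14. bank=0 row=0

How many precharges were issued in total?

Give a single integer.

Acc 1: bank0 row4 -> MISS (open row4); precharges=0
Acc 2: bank0 row2 -> MISS (open row2); precharges=1
Acc 3: bank1 row0 -> MISS (open row0); precharges=1
Acc 4: bank0 row3 -> MISS (open row3); precharges=2
Acc 5: bank0 row3 -> HIT
Acc 6: bank1 row3 -> MISS (open row3); precharges=3
Acc 7: bank0 row1 -> MISS (open row1); precharges=4
Acc 8: bank1 row2 -> MISS (open row2); precharges=5
Acc 9: bank0 row2 -> MISS (open row2); precharges=6
Acc 10: bank1 row4 -> MISS (open row4); precharges=7
Acc 11: bank1 row3 -> MISS (open row3); precharges=8
Acc 12: bank0 row0 -> MISS (open row0); precharges=9
Acc 13: bank1 row1 -> MISS (open row1); precharges=10
Acc 14: bank0 row0 -> HIT

Answer: 10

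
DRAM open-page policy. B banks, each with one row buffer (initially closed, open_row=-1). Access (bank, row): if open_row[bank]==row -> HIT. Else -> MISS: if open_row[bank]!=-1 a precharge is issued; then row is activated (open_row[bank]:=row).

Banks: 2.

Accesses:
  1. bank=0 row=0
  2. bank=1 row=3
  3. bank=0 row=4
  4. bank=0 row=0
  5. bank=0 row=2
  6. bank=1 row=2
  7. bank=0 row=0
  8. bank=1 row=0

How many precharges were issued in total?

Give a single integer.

Acc 1: bank0 row0 -> MISS (open row0); precharges=0
Acc 2: bank1 row3 -> MISS (open row3); precharges=0
Acc 3: bank0 row4 -> MISS (open row4); precharges=1
Acc 4: bank0 row0 -> MISS (open row0); precharges=2
Acc 5: bank0 row2 -> MISS (open row2); precharges=3
Acc 6: bank1 row2 -> MISS (open row2); precharges=4
Acc 7: bank0 row0 -> MISS (open row0); precharges=5
Acc 8: bank1 row0 -> MISS (open row0); precharges=6

Answer: 6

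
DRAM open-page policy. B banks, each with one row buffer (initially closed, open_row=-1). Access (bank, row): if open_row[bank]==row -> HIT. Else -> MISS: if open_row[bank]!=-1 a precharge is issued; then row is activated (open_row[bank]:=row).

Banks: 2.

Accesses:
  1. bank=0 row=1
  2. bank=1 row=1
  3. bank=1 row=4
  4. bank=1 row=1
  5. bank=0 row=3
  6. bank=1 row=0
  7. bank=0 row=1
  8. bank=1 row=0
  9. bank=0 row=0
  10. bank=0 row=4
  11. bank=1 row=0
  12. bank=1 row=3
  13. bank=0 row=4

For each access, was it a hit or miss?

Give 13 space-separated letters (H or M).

Answer: M M M M M M M H M M H M H

Derivation:
Acc 1: bank0 row1 -> MISS (open row1); precharges=0
Acc 2: bank1 row1 -> MISS (open row1); precharges=0
Acc 3: bank1 row4 -> MISS (open row4); precharges=1
Acc 4: bank1 row1 -> MISS (open row1); precharges=2
Acc 5: bank0 row3 -> MISS (open row3); precharges=3
Acc 6: bank1 row0 -> MISS (open row0); precharges=4
Acc 7: bank0 row1 -> MISS (open row1); precharges=5
Acc 8: bank1 row0 -> HIT
Acc 9: bank0 row0 -> MISS (open row0); precharges=6
Acc 10: bank0 row4 -> MISS (open row4); precharges=7
Acc 11: bank1 row0 -> HIT
Acc 12: bank1 row3 -> MISS (open row3); precharges=8
Acc 13: bank0 row4 -> HIT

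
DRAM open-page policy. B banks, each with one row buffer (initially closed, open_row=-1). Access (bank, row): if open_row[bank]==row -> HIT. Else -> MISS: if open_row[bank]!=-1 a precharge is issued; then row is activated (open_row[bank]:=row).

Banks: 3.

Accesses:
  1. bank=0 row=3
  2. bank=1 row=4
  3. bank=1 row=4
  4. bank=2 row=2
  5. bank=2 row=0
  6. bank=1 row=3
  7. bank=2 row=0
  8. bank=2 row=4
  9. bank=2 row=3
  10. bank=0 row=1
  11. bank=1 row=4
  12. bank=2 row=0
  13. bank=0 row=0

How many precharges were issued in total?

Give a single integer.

Answer: 8

Derivation:
Acc 1: bank0 row3 -> MISS (open row3); precharges=0
Acc 2: bank1 row4 -> MISS (open row4); precharges=0
Acc 3: bank1 row4 -> HIT
Acc 4: bank2 row2 -> MISS (open row2); precharges=0
Acc 5: bank2 row0 -> MISS (open row0); precharges=1
Acc 6: bank1 row3 -> MISS (open row3); precharges=2
Acc 7: bank2 row0 -> HIT
Acc 8: bank2 row4 -> MISS (open row4); precharges=3
Acc 9: bank2 row3 -> MISS (open row3); precharges=4
Acc 10: bank0 row1 -> MISS (open row1); precharges=5
Acc 11: bank1 row4 -> MISS (open row4); precharges=6
Acc 12: bank2 row0 -> MISS (open row0); precharges=7
Acc 13: bank0 row0 -> MISS (open row0); precharges=8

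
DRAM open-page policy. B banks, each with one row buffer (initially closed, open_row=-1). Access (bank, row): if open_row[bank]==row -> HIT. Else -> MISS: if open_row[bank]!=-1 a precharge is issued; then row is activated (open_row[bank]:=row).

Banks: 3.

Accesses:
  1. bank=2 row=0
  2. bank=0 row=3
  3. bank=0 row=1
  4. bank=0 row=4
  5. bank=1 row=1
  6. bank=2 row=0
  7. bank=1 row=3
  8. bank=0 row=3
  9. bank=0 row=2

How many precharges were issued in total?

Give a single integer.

Answer: 5

Derivation:
Acc 1: bank2 row0 -> MISS (open row0); precharges=0
Acc 2: bank0 row3 -> MISS (open row3); precharges=0
Acc 3: bank0 row1 -> MISS (open row1); precharges=1
Acc 4: bank0 row4 -> MISS (open row4); precharges=2
Acc 5: bank1 row1 -> MISS (open row1); precharges=2
Acc 6: bank2 row0 -> HIT
Acc 7: bank1 row3 -> MISS (open row3); precharges=3
Acc 8: bank0 row3 -> MISS (open row3); precharges=4
Acc 9: bank0 row2 -> MISS (open row2); precharges=5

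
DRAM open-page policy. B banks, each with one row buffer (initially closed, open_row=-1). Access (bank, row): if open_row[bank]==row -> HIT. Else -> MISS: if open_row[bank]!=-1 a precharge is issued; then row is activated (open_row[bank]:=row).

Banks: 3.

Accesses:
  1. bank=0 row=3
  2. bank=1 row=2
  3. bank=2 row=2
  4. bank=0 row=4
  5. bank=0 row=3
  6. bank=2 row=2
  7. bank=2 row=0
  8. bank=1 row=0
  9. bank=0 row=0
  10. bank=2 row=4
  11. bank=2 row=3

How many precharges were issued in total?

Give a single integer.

Acc 1: bank0 row3 -> MISS (open row3); precharges=0
Acc 2: bank1 row2 -> MISS (open row2); precharges=0
Acc 3: bank2 row2 -> MISS (open row2); precharges=0
Acc 4: bank0 row4 -> MISS (open row4); precharges=1
Acc 5: bank0 row3 -> MISS (open row3); precharges=2
Acc 6: bank2 row2 -> HIT
Acc 7: bank2 row0 -> MISS (open row0); precharges=3
Acc 8: bank1 row0 -> MISS (open row0); precharges=4
Acc 9: bank0 row0 -> MISS (open row0); precharges=5
Acc 10: bank2 row4 -> MISS (open row4); precharges=6
Acc 11: bank2 row3 -> MISS (open row3); precharges=7

Answer: 7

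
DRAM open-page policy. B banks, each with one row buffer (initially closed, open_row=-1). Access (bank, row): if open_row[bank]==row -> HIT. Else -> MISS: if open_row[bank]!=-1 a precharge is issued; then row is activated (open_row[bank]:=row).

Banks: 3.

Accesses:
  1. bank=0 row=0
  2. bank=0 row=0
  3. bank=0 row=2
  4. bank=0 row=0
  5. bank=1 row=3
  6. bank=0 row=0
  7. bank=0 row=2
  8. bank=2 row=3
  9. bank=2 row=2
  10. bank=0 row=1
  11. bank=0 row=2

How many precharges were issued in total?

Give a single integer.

Answer: 6

Derivation:
Acc 1: bank0 row0 -> MISS (open row0); precharges=0
Acc 2: bank0 row0 -> HIT
Acc 3: bank0 row2 -> MISS (open row2); precharges=1
Acc 4: bank0 row0 -> MISS (open row0); precharges=2
Acc 5: bank1 row3 -> MISS (open row3); precharges=2
Acc 6: bank0 row0 -> HIT
Acc 7: bank0 row2 -> MISS (open row2); precharges=3
Acc 8: bank2 row3 -> MISS (open row3); precharges=3
Acc 9: bank2 row2 -> MISS (open row2); precharges=4
Acc 10: bank0 row1 -> MISS (open row1); precharges=5
Acc 11: bank0 row2 -> MISS (open row2); precharges=6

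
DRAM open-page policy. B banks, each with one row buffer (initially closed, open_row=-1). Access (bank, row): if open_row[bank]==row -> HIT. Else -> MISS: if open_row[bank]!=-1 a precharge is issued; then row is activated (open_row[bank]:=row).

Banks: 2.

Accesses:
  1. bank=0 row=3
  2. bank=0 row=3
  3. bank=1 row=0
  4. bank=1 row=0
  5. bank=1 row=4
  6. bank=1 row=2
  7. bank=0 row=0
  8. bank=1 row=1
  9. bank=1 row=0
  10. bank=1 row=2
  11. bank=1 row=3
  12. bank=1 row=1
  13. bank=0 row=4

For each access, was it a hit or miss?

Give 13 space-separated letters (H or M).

Answer: M H M H M M M M M M M M M

Derivation:
Acc 1: bank0 row3 -> MISS (open row3); precharges=0
Acc 2: bank0 row3 -> HIT
Acc 3: bank1 row0 -> MISS (open row0); precharges=0
Acc 4: bank1 row0 -> HIT
Acc 5: bank1 row4 -> MISS (open row4); precharges=1
Acc 6: bank1 row2 -> MISS (open row2); precharges=2
Acc 7: bank0 row0 -> MISS (open row0); precharges=3
Acc 8: bank1 row1 -> MISS (open row1); precharges=4
Acc 9: bank1 row0 -> MISS (open row0); precharges=5
Acc 10: bank1 row2 -> MISS (open row2); precharges=6
Acc 11: bank1 row3 -> MISS (open row3); precharges=7
Acc 12: bank1 row1 -> MISS (open row1); precharges=8
Acc 13: bank0 row4 -> MISS (open row4); precharges=9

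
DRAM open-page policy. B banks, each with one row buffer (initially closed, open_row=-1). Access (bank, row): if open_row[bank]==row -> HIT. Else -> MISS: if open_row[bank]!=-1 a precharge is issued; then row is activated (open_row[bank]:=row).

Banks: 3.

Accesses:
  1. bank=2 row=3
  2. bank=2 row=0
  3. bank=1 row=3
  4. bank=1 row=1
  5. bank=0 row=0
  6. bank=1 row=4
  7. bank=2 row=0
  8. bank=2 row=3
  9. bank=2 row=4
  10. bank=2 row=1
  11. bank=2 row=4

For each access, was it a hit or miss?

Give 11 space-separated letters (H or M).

Answer: M M M M M M H M M M M

Derivation:
Acc 1: bank2 row3 -> MISS (open row3); precharges=0
Acc 2: bank2 row0 -> MISS (open row0); precharges=1
Acc 3: bank1 row3 -> MISS (open row3); precharges=1
Acc 4: bank1 row1 -> MISS (open row1); precharges=2
Acc 5: bank0 row0 -> MISS (open row0); precharges=2
Acc 6: bank1 row4 -> MISS (open row4); precharges=3
Acc 7: bank2 row0 -> HIT
Acc 8: bank2 row3 -> MISS (open row3); precharges=4
Acc 9: bank2 row4 -> MISS (open row4); precharges=5
Acc 10: bank2 row1 -> MISS (open row1); precharges=6
Acc 11: bank2 row4 -> MISS (open row4); precharges=7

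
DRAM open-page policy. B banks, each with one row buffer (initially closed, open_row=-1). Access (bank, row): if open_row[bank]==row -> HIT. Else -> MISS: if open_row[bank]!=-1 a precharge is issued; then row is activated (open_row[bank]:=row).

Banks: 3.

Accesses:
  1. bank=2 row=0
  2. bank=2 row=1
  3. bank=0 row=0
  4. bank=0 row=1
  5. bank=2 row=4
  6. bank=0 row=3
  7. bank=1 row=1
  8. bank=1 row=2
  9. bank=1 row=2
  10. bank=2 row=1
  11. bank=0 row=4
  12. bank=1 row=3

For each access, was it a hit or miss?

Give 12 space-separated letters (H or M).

Acc 1: bank2 row0 -> MISS (open row0); precharges=0
Acc 2: bank2 row1 -> MISS (open row1); precharges=1
Acc 3: bank0 row0 -> MISS (open row0); precharges=1
Acc 4: bank0 row1 -> MISS (open row1); precharges=2
Acc 5: bank2 row4 -> MISS (open row4); precharges=3
Acc 6: bank0 row3 -> MISS (open row3); precharges=4
Acc 7: bank1 row1 -> MISS (open row1); precharges=4
Acc 8: bank1 row2 -> MISS (open row2); precharges=5
Acc 9: bank1 row2 -> HIT
Acc 10: bank2 row1 -> MISS (open row1); precharges=6
Acc 11: bank0 row4 -> MISS (open row4); precharges=7
Acc 12: bank1 row3 -> MISS (open row3); precharges=8

Answer: M M M M M M M M H M M M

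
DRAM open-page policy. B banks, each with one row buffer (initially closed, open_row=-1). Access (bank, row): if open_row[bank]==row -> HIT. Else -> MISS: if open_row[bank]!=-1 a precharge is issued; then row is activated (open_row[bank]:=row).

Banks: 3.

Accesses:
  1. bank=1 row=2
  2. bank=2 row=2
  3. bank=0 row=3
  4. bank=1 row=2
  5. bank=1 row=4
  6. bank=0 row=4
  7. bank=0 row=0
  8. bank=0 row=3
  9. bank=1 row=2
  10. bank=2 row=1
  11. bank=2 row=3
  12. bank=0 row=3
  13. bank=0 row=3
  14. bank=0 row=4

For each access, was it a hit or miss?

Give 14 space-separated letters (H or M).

Acc 1: bank1 row2 -> MISS (open row2); precharges=0
Acc 2: bank2 row2 -> MISS (open row2); precharges=0
Acc 3: bank0 row3 -> MISS (open row3); precharges=0
Acc 4: bank1 row2 -> HIT
Acc 5: bank1 row4 -> MISS (open row4); precharges=1
Acc 6: bank0 row4 -> MISS (open row4); precharges=2
Acc 7: bank0 row0 -> MISS (open row0); precharges=3
Acc 8: bank0 row3 -> MISS (open row3); precharges=4
Acc 9: bank1 row2 -> MISS (open row2); precharges=5
Acc 10: bank2 row1 -> MISS (open row1); precharges=6
Acc 11: bank2 row3 -> MISS (open row3); precharges=7
Acc 12: bank0 row3 -> HIT
Acc 13: bank0 row3 -> HIT
Acc 14: bank0 row4 -> MISS (open row4); precharges=8

Answer: M M M H M M M M M M M H H M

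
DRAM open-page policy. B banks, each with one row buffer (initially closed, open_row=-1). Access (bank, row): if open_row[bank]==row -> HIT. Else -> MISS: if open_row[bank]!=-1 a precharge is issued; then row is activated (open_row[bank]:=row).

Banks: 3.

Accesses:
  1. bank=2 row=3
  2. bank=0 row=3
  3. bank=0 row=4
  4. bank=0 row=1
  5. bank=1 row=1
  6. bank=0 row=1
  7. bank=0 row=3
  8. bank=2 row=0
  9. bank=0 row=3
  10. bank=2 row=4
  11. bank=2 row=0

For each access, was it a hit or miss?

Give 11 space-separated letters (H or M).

Answer: M M M M M H M M H M M

Derivation:
Acc 1: bank2 row3 -> MISS (open row3); precharges=0
Acc 2: bank0 row3 -> MISS (open row3); precharges=0
Acc 3: bank0 row4 -> MISS (open row4); precharges=1
Acc 4: bank0 row1 -> MISS (open row1); precharges=2
Acc 5: bank1 row1 -> MISS (open row1); precharges=2
Acc 6: bank0 row1 -> HIT
Acc 7: bank0 row3 -> MISS (open row3); precharges=3
Acc 8: bank2 row0 -> MISS (open row0); precharges=4
Acc 9: bank0 row3 -> HIT
Acc 10: bank2 row4 -> MISS (open row4); precharges=5
Acc 11: bank2 row0 -> MISS (open row0); precharges=6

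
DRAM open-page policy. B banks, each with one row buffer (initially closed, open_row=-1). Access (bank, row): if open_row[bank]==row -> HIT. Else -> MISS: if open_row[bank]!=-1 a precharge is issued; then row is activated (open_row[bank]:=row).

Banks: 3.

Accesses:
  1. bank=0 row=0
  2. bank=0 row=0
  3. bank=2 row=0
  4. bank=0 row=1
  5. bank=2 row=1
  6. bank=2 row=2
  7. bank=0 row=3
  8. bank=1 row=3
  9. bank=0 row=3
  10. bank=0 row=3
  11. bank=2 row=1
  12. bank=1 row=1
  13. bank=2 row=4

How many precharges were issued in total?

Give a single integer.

Answer: 7

Derivation:
Acc 1: bank0 row0 -> MISS (open row0); precharges=0
Acc 2: bank0 row0 -> HIT
Acc 3: bank2 row0 -> MISS (open row0); precharges=0
Acc 4: bank0 row1 -> MISS (open row1); precharges=1
Acc 5: bank2 row1 -> MISS (open row1); precharges=2
Acc 6: bank2 row2 -> MISS (open row2); precharges=3
Acc 7: bank0 row3 -> MISS (open row3); precharges=4
Acc 8: bank1 row3 -> MISS (open row3); precharges=4
Acc 9: bank0 row3 -> HIT
Acc 10: bank0 row3 -> HIT
Acc 11: bank2 row1 -> MISS (open row1); precharges=5
Acc 12: bank1 row1 -> MISS (open row1); precharges=6
Acc 13: bank2 row4 -> MISS (open row4); precharges=7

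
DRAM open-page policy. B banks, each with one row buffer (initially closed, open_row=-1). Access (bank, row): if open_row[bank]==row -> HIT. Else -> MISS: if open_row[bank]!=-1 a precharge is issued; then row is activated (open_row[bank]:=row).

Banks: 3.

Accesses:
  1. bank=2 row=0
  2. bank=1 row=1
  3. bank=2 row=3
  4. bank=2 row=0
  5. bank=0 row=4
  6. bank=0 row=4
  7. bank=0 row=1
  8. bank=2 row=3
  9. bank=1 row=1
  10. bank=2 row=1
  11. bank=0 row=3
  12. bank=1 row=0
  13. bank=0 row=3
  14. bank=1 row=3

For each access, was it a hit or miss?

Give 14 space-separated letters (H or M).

Answer: M M M M M H M M H M M M H M

Derivation:
Acc 1: bank2 row0 -> MISS (open row0); precharges=0
Acc 2: bank1 row1 -> MISS (open row1); precharges=0
Acc 3: bank2 row3 -> MISS (open row3); precharges=1
Acc 4: bank2 row0 -> MISS (open row0); precharges=2
Acc 5: bank0 row4 -> MISS (open row4); precharges=2
Acc 6: bank0 row4 -> HIT
Acc 7: bank0 row1 -> MISS (open row1); precharges=3
Acc 8: bank2 row3 -> MISS (open row3); precharges=4
Acc 9: bank1 row1 -> HIT
Acc 10: bank2 row1 -> MISS (open row1); precharges=5
Acc 11: bank0 row3 -> MISS (open row3); precharges=6
Acc 12: bank1 row0 -> MISS (open row0); precharges=7
Acc 13: bank0 row3 -> HIT
Acc 14: bank1 row3 -> MISS (open row3); precharges=8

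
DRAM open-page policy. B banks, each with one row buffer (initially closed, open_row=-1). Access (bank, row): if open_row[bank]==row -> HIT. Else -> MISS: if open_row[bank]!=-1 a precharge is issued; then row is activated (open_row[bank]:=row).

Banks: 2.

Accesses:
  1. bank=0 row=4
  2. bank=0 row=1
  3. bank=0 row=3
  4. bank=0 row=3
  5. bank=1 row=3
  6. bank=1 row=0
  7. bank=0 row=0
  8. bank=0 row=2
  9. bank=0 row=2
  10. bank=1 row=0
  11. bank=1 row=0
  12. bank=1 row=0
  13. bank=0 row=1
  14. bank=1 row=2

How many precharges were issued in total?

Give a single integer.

Acc 1: bank0 row4 -> MISS (open row4); precharges=0
Acc 2: bank0 row1 -> MISS (open row1); precharges=1
Acc 3: bank0 row3 -> MISS (open row3); precharges=2
Acc 4: bank0 row3 -> HIT
Acc 5: bank1 row3 -> MISS (open row3); precharges=2
Acc 6: bank1 row0 -> MISS (open row0); precharges=3
Acc 7: bank0 row0 -> MISS (open row0); precharges=4
Acc 8: bank0 row2 -> MISS (open row2); precharges=5
Acc 9: bank0 row2 -> HIT
Acc 10: bank1 row0 -> HIT
Acc 11: bank1 row0 -> HIT
Acc 12: bank1 row0 -> HIT
Acc 13: bank0 row1 -> MISS (open row1); precharges=6
Acc 14: bank1 row2 -> MISS (open row2); precharges=7

Answer: 7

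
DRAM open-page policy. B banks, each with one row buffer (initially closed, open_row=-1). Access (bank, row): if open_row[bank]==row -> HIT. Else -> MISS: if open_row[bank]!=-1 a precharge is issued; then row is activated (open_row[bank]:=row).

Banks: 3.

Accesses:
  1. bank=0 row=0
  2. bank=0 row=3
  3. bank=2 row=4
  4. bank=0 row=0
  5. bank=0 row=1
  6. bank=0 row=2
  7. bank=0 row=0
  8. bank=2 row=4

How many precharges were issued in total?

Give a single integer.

Answer: 5

Derivation:
Acc 1: bank0 row0 -> MISS (open row0); precharges=0
Acc 2: bank0 row3 -> MISS (open row3); precharges=1
Acc 3: bank2 row4 -> MISS (open row4); precharges=1
Acc 4: bank0 row0 -> MISS (open row0); precharges=2
Acc 5: bank0 row1 -> MISS (open row1); precharges=3
Acc 6: bank0 row2 -> MISS (open row2); precharges=4
Acc 7: bank0 row0 -> MISS (open row0); precharges=5
Acc 8: bank2 row4 -> HIT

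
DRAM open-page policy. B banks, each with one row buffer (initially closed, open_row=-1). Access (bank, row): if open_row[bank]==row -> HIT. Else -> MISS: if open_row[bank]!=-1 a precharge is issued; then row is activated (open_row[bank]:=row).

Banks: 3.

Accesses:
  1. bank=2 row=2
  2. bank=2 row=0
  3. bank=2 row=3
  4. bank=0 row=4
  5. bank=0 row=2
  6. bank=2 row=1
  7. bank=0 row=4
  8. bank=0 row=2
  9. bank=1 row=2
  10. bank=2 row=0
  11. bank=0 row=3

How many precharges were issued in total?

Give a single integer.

Acc 1: bank2 row2 -> MISS (open row2); precharges=0
Acc 2: bank2 row0 -> MISS (open row0); precharges=1
Acc 3: bank2 row3 -> MISS (open row3); precharges=2
Acc 4: bank0 row4 -> MISS (open row4); precharges=2
Acc 5: bank0 row2 -> MISS (open row2); precharges=3
Acc 6: bank2 row1 -> MISS (open row1); precharges=4
Acc 7: bank0 row4 -> MISS (open row4); precharges=5
Acc 8: bank0 row2 -> MISS (open row2); precharges=6
Acc 9: bank1 row2 -> MISS (open row2); precharges=6
Acc 10: bank2 row0 -> MISS (open row0); precharges=7
Acc 11: bank0 row3 -> MISS (open row3); precharges=8

Answer: 8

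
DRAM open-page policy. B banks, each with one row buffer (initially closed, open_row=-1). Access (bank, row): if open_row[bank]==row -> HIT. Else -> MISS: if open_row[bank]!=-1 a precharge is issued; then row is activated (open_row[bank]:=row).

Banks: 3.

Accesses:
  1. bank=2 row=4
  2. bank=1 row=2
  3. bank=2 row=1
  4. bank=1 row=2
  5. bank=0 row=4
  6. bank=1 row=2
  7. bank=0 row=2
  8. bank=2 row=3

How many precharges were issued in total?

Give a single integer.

Answer: 3

Derivation:
Acc 1: bank2 row4 -> MISS (open row4); precharges=0
Acc 2: bank1 row2 -> MISS (open row2); precharges=0
Acc 3: bank2 row1 -> MISS (open row1); precharges=1
Acc 4: bank1 row2 -> HIT
Acc 5: bank0 row4 -> MISS (open row4); precharges=1
Acc 6: bank1 row2 -> HIT
Acc 7: bank0 row2 -> MISS (open row2); precharges=2
Acc 8: bank2 row3 -> MISS (open row3); precharges=3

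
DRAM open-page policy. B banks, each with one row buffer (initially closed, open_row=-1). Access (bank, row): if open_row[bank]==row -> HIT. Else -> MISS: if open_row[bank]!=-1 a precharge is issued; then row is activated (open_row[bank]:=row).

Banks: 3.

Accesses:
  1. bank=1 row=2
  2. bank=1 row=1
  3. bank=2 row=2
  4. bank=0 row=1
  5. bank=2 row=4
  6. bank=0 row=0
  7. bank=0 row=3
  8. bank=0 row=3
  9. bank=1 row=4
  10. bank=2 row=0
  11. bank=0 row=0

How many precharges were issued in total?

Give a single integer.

Answer: 7

Derivation:
Acc 1: bank1 row2 -> MISS (open row2); precharges=0
Acc 2: bank1 row1 -> MISS (open row1); precharges=1
Acc 3: bank2 row2 -> MISS (open row2); precharges=1
Acc 4: bank0 row1 -> MISS (open row1); precharges=1
Acc 5: bank2 row4 -> MISS (open row4); precharges=2
Acc 6: bank0 row0 -> MISS (open row0); precharges=3
Acc 7: bank0 row3 -> MISS (open row3); precharges=4
Acc 8: bank0 row3 -> HIT
Acc 9: bank1 row4 -> MISS (open row4); precharges=5
Acc 10: bank2 row0 -> MISS (open row0); precharges=6
Acc 11: bank0 row0 -> MISS (open row0); precharges=7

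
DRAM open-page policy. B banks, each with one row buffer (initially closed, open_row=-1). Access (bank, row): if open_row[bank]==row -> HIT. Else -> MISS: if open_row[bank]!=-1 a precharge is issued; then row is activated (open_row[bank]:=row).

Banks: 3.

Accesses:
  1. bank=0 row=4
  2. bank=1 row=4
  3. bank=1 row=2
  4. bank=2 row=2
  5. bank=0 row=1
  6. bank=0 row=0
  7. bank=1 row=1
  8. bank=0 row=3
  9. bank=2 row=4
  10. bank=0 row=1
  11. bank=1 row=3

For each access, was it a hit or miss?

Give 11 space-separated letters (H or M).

Acc 1: bank0 row4 -> MISS (open row4); precharges=0
Acc 2: bank1 row4 -> MISS (open row4); precharges=0
Acc 3: bank1 row2 -> MISS (open row2); precharges=1
Acc 4: bank2 row2 -> MISS (open row2); precharges=1
Acc 5: bank0 row1 -> MISS (open row1); precharges=2
Acc 6: bank0 row0 -> MISS (open row0); precharges=3
Acc 7: bank1 row1 -> MISS (open row1); precharges=4
Acc 8: bank0 row3 -> MISS (open row3); precharges=5
Acc 9: bank2 row4 -> MISS (open row4); precharges=6
Acc 10: bank0 row1 -> MISS (open row1); precharges=7
Acc 11: bank1 row3 -> MISS (open row3); precharges=8

Answer: M M M M M M M M M M M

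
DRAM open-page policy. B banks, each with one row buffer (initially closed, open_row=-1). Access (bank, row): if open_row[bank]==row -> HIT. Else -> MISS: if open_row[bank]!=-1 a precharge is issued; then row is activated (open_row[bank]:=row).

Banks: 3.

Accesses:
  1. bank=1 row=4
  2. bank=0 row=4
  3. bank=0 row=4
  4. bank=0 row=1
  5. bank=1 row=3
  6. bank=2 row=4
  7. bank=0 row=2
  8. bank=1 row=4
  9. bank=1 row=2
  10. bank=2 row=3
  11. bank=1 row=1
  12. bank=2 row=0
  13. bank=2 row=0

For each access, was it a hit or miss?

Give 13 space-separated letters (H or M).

Acc 1: bank1 row4 -> MISS (open row4); precharges=0
Acc 2: bank0 row4 -> MISS (open row4); precharges=0
Acc 3: bank0 row4 -> HIT
Acc 4: bank0 row1 -> MISS (open row1); precharges=1
Acc 5: bank1 row3 -> MISS (open row3); precharges=2
Acc 6: bank2 row4 -> MISS (open row4); precharges=2
Acc 7: bank0 row2 -> MISS (open row2); precharges=3
Acc 8: bank1 row4 -> MISS (open row4); precharges=4
Acc 9: bank1 row2 -> MISS (open row2); precharges=5
Acc 10: bank2 row3 -> MISS (open row3); precharges=6
Acc 11: bank1 row1 -> MISS (open row1); precharges=7
Acc 12: bank2 row0 -> MISS (open row0); precharges=8
Acc 13: bank2 row0 -> HIT

Answer: M M H M M M M M M M M M H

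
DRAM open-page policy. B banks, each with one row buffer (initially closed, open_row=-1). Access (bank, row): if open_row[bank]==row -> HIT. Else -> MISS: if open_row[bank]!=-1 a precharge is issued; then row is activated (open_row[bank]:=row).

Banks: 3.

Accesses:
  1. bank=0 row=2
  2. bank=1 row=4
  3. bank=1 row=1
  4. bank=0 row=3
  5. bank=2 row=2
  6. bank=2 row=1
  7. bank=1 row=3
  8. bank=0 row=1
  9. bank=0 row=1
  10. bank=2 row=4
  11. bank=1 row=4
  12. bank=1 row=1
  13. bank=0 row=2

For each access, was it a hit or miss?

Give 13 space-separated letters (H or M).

Acc 1: bank0 row2 -> MISS (open row2); precharges=0
Acc 2: bank1 row4 -> MISS (open row4); precharges=0
Acc 3: bank1 row1 -> MISS (open row1); precharges=1
Acc 4: bank0 row3 -> MISS (open row3); precharges=2
Acc 5: bank2 row2 -> MISS (open row2); precharges=2
Acc 6: bank2 row1 -> MISS (open row1); precharges=3
Acc 7: bank1 row3 -> MISS (open row3); precharges=4
Acc 8: bank0 row1 -> MISS (open row1); precharges=5
Acc 9: bank0 row1 -> HIT
Acc 10: bank2 row4 -> MISS (open row4); precharges=6
Acc 11: bank1 row4 -> MISS (open row4); precharges=7
Acc 12: bank1 row1 -> MISS (open row1); precharges=8
Acc 13: bank0 row2 -> MISS (open row2); precharges=9

Answer: M M M M M M M M H M M M M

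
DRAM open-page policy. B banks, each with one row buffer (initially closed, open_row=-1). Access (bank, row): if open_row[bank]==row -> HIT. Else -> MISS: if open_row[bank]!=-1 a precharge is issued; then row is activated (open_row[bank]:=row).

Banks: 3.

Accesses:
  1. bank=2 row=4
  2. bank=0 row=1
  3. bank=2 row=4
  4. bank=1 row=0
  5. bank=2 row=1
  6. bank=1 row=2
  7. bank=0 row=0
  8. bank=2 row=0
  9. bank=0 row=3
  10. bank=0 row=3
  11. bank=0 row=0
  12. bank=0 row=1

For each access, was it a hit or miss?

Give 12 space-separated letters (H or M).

Answer: M M H M M M M M M H M M

Derivation:
Acc 1: bank2 row4 -> MISS (open row4); precharges=0
Acc 2: bank0 row1 -> MISS (open row1); precharges=0
Acc 3: bank2 row4 -> HIT
Acc 4: bank1 row0 -> MISS (open row0); precharges=0
Acc 5: bank2 row1 -> MISS (open row1); precharges=1
Acc 6: bank1 row2 -> MISS (open row2); precharges=2
Acc 7: bank0 row0 -> MISS (open row0); precharges=3
Acc 8: bank2 row0 -> MISS (open row0); precharges=4
Acc 9: bank0 row3 -> MISS (open row3); precharges=5
Acc 10: bank0 row3 -> HIT
Acc 11: bank0 row0 -> MISS (open row0); precharges=6
Acc 12: bank0 row1 -> MISS (open row1); precharges=7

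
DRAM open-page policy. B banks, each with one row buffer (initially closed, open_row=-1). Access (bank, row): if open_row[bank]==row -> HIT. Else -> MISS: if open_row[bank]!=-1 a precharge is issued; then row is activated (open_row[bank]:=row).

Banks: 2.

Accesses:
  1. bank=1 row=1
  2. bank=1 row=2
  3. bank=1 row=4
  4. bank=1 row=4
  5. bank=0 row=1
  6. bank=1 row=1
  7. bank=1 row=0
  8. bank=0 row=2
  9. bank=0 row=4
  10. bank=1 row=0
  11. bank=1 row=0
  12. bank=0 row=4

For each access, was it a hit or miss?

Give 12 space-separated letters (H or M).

Answer: M M M H M M M M M H H H

Derivation:
Acc 1: bank1 row1 -> MISS (open row1); precharges=0
Acc 2: bank1 row2 -> MISS (open row2); precharges=1
Acc 3: bank1 row4 -> MISS (open row4); precharges=2
Acc 4: bank1 row4 -> HIT
Acc 5: bank0 row1 -> MISS (open row1); precharges=2
Acc 6: bank1 row1 -> MISS (open row1); precharges=3
Acc 7: bank1 row0 -> MISS (open row0); precharges=4
Acc 8: bank0 row2 -> MISS (open row2); precharges=5
Acc 9: bank0 row4 -> MISS (open row4); precharges=6
Acc 10: bank1 row0 -> HIT
Acc 11: bank1 row0 -> HIT
Acc 12: bank0 row4 -> HIT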